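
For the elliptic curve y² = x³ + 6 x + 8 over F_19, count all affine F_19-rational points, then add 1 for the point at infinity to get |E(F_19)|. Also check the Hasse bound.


Affine points = {(2, 3), (2, 16), (4, 1), (4, 18), (5, 7), (5, 12), (8, 6), (8, 13), (10, 2), (10, 17), (14, 9), (14, 10), (16, 1), (16, 18), (17, 8), (17, 11), (18, 1), (18, 18)}; affine count = 18; |E(F_19)| = 19.

Discriminant check: Δ ∝ 4a³ + 27b² = 4·6³ + 27·8² = 4·216 + 27·64 ≡ 8 (mod 19). Nonzero ⇒ E is nonsingular.
For each x ∈ F_19, compute rhs = x³ + 6·x + 8 mod 19, then count y ∈ F_19 with y² ≡ rhs.
  x = 0: rhs = 8, matching y values: none (0 points).
  x = 1: rhs = 15, matching y values: none (0 points).
  x = 2: rhs = 9, matching y values: 3, 16 (2 points).
  x = 3: rhs = 15, matching y values: none (0 points).
  x = 4: rhs = 1, matching y values: 1, 18 (2 points).
  x = 5: rhs = 11, matching y values: 7, 12 (2 points).
  x = 6: rhs = 13, matching y values: none (0 points).
  x = 7: rhs = 13, matching y values: none (0 points).
  x = 8: rhs = 17, matching y values: 6, 13 (2 points).
  x = 9: rhs = 12, matching y values: none (0 points).
  x = 10: rhs = 4, matching y values: 2, 17 (2 points).
  x = 11: rhs = 18, matching y values: none (0 points).
  x = 12: rhs = 3, matching y values: none (0 points).
  x = 13: rhs = 3, matching y values: none (0 points).
  x = 14: rhs = 5, matching y values: 9, 10 (2 points).
  x = 15: rhs = 15, matching y values: none (0 points).
  x = 16: rhs = 1, matching y values: 1, 18 (2 points).
  x = 17: rhs = 7, matching y values: 8, 11 (2 points).
  x = 18: rhs = 1, matching y values: 1, 18 (2 points).
Total affine count: 18.
Full point count |E(F_19)| = 18 + 1 = 19.
Hasse bound: |19 − (19+1)| = |-1| = 1 ≤ 2√19 ≈ 8.7178 ✓.


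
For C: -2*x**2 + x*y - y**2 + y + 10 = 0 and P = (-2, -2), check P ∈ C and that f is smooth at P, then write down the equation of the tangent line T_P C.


Tangent line at P: 6*x + 3*y + 18 = 0.

Step 1: f(-2, -2) = 0, so P lies on C.
Step 2: partial derivatives
  f_x(x, y) = -4*x + y, f_y(x, y) = x - 2*y + 1.
  f_x(P) = 6, f_y(P) = 3 (gradient nonzero, so P is smooth).
Step 3: tangent line at P: 6·(x − -2) + 3·(y − -2) = 0.
Expanding: 6*x + 3*y + 18 = 0.


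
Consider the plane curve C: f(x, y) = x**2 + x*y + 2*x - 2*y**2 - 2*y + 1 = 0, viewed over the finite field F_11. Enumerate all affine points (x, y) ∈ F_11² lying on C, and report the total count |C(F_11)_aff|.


Affine F_11-points: {(0, 2), (0, 8), (1, 8), (5, 9), (6, 4), (6, 9), (7, 2), (7, 6), (10, 0), (10, 4)}; count = 10.

For each of the 121 pairs (x, y) ∈ F_11², evaluate f(x, y) mod 11. Record the zeros.
  x = 0: [0↦1, 1↦8, 2↦0, 3↦10, 4↦5, 5↦7, 6↦5, 7↦10, 8↦0, 9↦8, 10↦1]  zeros at y ∈ {2, 8}
  x = 1: [0↦4, 1↦1, 2↦5, 3↦5, 4↦1, 5↦4, 6↦3, 7↦9, 8↦0, 9↦9, 10↦3]  zeros at y ∈ {8}
  x = 2: [0↦9, 1↦7, 2↦1, 3↦2, 4↦10, 5↦3, 6↦3, 7↦10, 8↦2, 9↦1, 10↦7]  zeros at y ∈ ∅
  x = 3: [0↦5, 1↦4, 2↦10, 3↦1, 4↦10, 5↦4, 6↦5, 7↦2, 8↦6, 9↦6, 10↦2]  zeros at y ∈ ∅
  x = 4: [0↦3, 1↦3, 2↦10, 3↦2, 4↦1, 5↦7, 6↦9, 7↦7, 8↦1, 9↦2, 10↦10]  zeros at y ∈ ∅
  x = 5: [0↦3, 1↦4, 2↦1, 3↦5, 4↦5, 5↦1, 6↦4, 7↦3, 8↦9, 9↦0, 10↦9]  zeros at y ∈ {9}
  x = 6: [0↦5, 1↦7, 2↦5, 3↦10, 4↦0, 5↦8, 6↦1, 7↦1, 8↦8, 9↦0, 10↦10]  zeros at y ∈ {4, 9}
  x = 7: [0↦9, 1↦1, 2↦0, 3↦6, 4↦8, 5↦6, 6↦0, 7↦1, 8↦9, 9↦2, 10↦2]  zeros at y ∈ {2, 6}
  x = 8: [0↦4, 1↦8, 2↦8, 3↦4, 4↦7, 5↦6, 6↦1, 7↦3, 8↦1, 9↦6, 10↦7]  zeros at y ∈ ∅
  x = 9: [0↦1, 1↦6, 2↦7, 3↦4, 4↦8, 5↦8, 6↦4, 7↦7, 8↦6, 9↦1, 10↦3]  zeros at y ∈ ∅
  x = 10: [0↦0, 1↦6, 2↦8, 3↦6, 4↦0, 5↦1, 6↦9, 7↦2, 8↦2, 9↦9, 10↦1]  zeros at y ∈ {0, 4}
Collecting zeros: affine points = {(0, 2), (0, 8), (1, 8), (5, 9), (6, 4), (6, 9), (7, 2), (7, 6), (10, 0), (10, 4)}.
Total count |C(F_11)_aff| = 10.


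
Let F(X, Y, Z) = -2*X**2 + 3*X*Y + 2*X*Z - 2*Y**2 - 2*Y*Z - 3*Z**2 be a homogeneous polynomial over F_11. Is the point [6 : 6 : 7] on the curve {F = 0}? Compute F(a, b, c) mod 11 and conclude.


F(6,6,7) ≡ 4 (mod 11); P is NOT on the curve.

Evaluate F(6, 6, 7) term-by-term (mod 11).
  -2*X**2 ↦ -2·36·1·1 = -72
  3*X*Y ↦ 3·6·6·1 = 108
  2*X*Z ↦ 2·6·1·7 = 84
  -2*Y**2 ↦ -2·1·36·1 = -72
  -2*Y*Z ↦ -2·1·6·7 = -84
  -3*Z**2 ↦ -3·1·1·49 = -147
Sum: F(6, 6, 7) = (-72) + (108) + (84) + (-72) + (-84) + (-147) = -183.
Reducing mod 11: -183 ≡ 4 (mod 11).
Since F(a, b, c) ≡ 4 ≠ 0 (mod 11), P does NOT lie on the curve.


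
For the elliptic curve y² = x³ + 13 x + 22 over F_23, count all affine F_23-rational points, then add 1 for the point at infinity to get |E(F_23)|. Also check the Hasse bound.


Affine points = {(1, 6), (1, 17), (4, 0), (10, 5), (10, 18), (11, 1), (11, 22), (14, 2), (14, 21), (15, 2), (15, 21), (16, 5), (16, 18), (17, 2), (17, 21), (18, 4), (18, 19), (20, 5), (20, 18), (22, 10), (22, 13)}; affine count = 21; |E(F_23)| = 22.

Discriminant check: Δ ∝ 4a³ + 27b² = 4·13³ + 27·22² = 4·2197 + 27·484 ≡ 6 (mod 23). Nonzero ⇒ E is nonsingular.
For each x ∈ F_23, compute rhs = x³ + 13·x + 22 mod 23, then count y ∈ F_23 with y² ≡ rhs.
  x = 0: rhs = 22, matching y values: none (0 points).
  x = 1: rhs = 13, matching y values: 6, 17 (2 points).
  x = 2: rhs = 10, matching y values: none (0 points).
  x = 3: rhs = 19, matching y values: none (0 points).
  x = 4: rhs = 0, matching y values: 0 (1 points).
  x = 5: rhs = 5, matching y values: none (0 points).
  x = 6: rhs = 17, matching y values: none (0 points).
  x = 7: rhs = 19, matching y values: none (0 points).
  x = 8: rhs = 17, matching y values: none (0 points).
  x = 9: rhs = 17, matching y values: none (0 points).
  x = 10: rhs = 2, matching y values: 5, 18 (2 points).
  x = 11: rhs = 1, matching y values: 1, 22 (2 points).
  x = 12: rhs = 20, matching y values: none (0 points).
  x = 13: rhs = 19, matching y values: none (0 points).
  x = 14: rhs = 4, matching y values: 2, 21 (2 points).
  x = 15: rhs = 4, matching y values: 2, 21 (2 points).
  x = 16: rhs = 2, matching y values: 5, 18 (2 points).
  x = 17: rhs = 4, matching y values: 2, 21 (2 points).
  x = 18: rhs = 16, matching y values: 4, 19 (2 points).
  x = 19: rhs = 21, matching y values: none (0 points).
  x = 20: rhs = 2, matching y values: 5, 18 (2 points).
  x = 21: rhs = 11, matching y values: none (0 points).
  x = 22: rhs = 8, matching y values: 10, 13 (2 points).
Total affine count: 21.
Full point count |E(F_23)| = 21 + 1 = 22.
Hasse bound: |22 − (23+1)| = |-2| = 2 ≤ 2√23 ≈ 9.5917 ✓.


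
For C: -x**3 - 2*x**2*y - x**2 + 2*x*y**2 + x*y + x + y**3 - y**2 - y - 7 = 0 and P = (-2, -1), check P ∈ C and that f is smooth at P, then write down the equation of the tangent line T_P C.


Tangent line at P: -14*x + 2*y - 26 = 0.

Step 1: f(-2, -1) = 0, so P lies on C.
Step 2: partial derivatives
  f_x(x, y) = -3*x**2 - 4*x*y - 2*x + 2*y**2 + y + 1, f_y(x, y) = -2*x**2 + 4*x*y + x + 3*y**2 - 2*y - 1.
  f_x(P) = -14, f_y(P) = 2 (gradient nonzero, so P is smooth).
Step 3: tangent line at P: -14·(x − -2) + 2·(y − -1) = 0.
Expanding: -14*x + 2*y - 26 = 0.


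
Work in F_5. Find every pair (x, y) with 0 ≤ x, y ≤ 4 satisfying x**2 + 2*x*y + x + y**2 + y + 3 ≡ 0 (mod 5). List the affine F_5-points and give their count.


Affine F_5-points: {(0, 1), (0, 3), (1, 0), (1, 2), (2, 1), (2, 4), (3, 0), (3, 3), (4, 2), (4, 4)}; count = 10.

For each of the 25 pairs (x, y) ∈ F_5², evaluate f(x, y) mod 5. Record the zeros.
  x = 0: [0↦3, 1↦0, 2↦4, 3↦0, 4↦3]  zeros at y ∈ {1, 3}
  x = 1: [0↦0, 1↦4, 2↦0, 3↦3, 4↦3]  zeros at y ∈ {0, 2}
  x = 2: [0↦4, 1↦0, 2↦3, 3↦3, 4↦0]  zeros at y ∈ {1, 4}
  x = 3: [0↦0, 1↦3, 2↦3, 3↦0, 4↦4]  zeros at y ∈ {0, 3}
  x = 4: [0↦3, 1↦3, 2↦0, 3↦4, 4↦0]  zeros at y ∈ {2, 4}
Collecting zeros: affine points = {(0, 1), (0, 3), (1, 0), (1, 2), (2, 1), (2, 4), (3, 0), (3, 3), (4, 2), (4, 4)}.
Total count |C(F_5)_aff| = 10.


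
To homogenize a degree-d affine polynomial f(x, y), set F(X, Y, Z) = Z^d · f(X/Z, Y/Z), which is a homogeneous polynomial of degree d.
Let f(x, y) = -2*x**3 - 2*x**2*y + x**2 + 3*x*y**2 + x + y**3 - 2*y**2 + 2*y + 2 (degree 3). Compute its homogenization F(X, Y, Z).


F(X, Y, Z) = -2*X**3 - 2*X**2*Y + X**2*Z + 3*X*Y**2 + X*Z**2 + Y**3 - 2*Y**2*Z + 2*Y*Z**2 + 2*Z**3

deg(f) = 3.
Substitute x = X/Z, y = Y/Z into f, then multiply by Z^3.
  monomial -2·x^3·y^0 ↦ -2·X^3·Y^0·Z^0.
  monomial -2·x^2·y^1 ↦ -2·X^2·Y^1·Z^0.
  monomial 1·x^2·y^0 ↦ 1·X^2·Y^0·Z^1.
  monomial 3·x^1·y^2 ↦ 3·X^1·Y^2·Z^0.
  monomial 1·x^1·y^0 ↦ 1·X^1·Y^0·Z^2.
  monomial 1·x^0·y^3 ↦ 1·X^0·Y^3·Z^0.
  monomial -2·x^0·y^2 ↦ -2·X^0·Y^2·Z^1.
  monomial 2·x^0·y^1 ↦ 2·X^0·Y^1·Z^2.
  monomial 2·x^0·y^0 ↦ 2·X^0·Y^0·Z^3.
Collecting: F(X, Y, Z) = -2*X**3 - 2*X**2*Y + X**2*Z + 3*X*Y**2 + X*Z**2 + Y**3 - 2*Y**2*Z + 2*Y*Z**2 + 2*Z**3.


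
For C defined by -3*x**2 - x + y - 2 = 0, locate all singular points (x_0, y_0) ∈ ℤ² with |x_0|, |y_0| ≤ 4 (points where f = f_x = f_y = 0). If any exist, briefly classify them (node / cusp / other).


No singular points in the scanned grid; C is smooth there.

Compute partial derivatives:
  f_x = -6*x - 1.
  f_y = 1.
f_y = 1 is a nonzero constant, so f_y never vanishes: no point (x, y) can satisfy f = f_x = f_y = 0. In particular no (x, y) ∈ {−4, ..., 4}² is singular; the curve is smooth.


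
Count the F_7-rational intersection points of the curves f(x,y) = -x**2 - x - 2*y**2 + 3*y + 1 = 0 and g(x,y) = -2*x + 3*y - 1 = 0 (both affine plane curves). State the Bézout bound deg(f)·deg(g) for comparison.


Common zeros: {(1, 1), (4, 3)}; count = 2; Bézout bound = 2.

deg(f) = 2, deg(g) = 1, so Bézout bound = 2.
Scan x ∈ F_7. For each x, list the y ∈ F_7 with f(x, y) ≡ 0 and those with g(x, y) ≡ 0 (mod 7); the common zeros in that column are the intersection.
  x = 0: f ≡ 0 at y ∈ ∅; g ≡ 0 at y ∈ {5}; common: ∅.
  x = 1: f ≡ 0 at y ∈ {1, 4}; g ≡ 0 at y ∈ {1}; common: {1}.
  x = 2: f ≡ 0 at y ∈ {2, 3}; g ≡ 0 at y ∈ {4}; common: ∅.
  x = 3: f ≡ 0 at y ∈ ∅; g ≡ 0 at y ∈ {0}; common: ∅.
  x = 4: f ≡ 0 at y ∈ {2, 3}; g ≡ 0 at y ∈ {3}; common: {3}.
  x = 5: f ≡ 0 at y ∈ {1, 4}; g ≡ 0 at y ∈ {6}; common: ∅.
  x = 6: f ≡ 0 at y ∈ ∅; g ≡ 0 at y ∈ {2}; common: ∅.
Collecting: common zeros = {(1, 1), (4, 3)}, so the count is 2.
Comparison with the Bézout bound: 2 ≤ 2 = deg(f)·deg(g), as expected for curves with no common component (the bound is attained).


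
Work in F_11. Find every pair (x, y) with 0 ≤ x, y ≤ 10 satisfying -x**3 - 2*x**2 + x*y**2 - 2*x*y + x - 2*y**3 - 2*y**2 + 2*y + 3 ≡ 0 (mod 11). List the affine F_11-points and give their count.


Affine F_11-points: {(0, 8), (1, 4), (2, 0), (3, 1), (3, 7), (3, 9), (4, 3), (4, 4), (4, 5), (5, 2), (5, 6), (5, 10), (6, 6), (7, 1), (7, 2), (7, 5), (8, 2), (8, 3), (8, 9), (9, 5), (9, 6), (9, 9), (10, 1)}; count = 23.

For each of the 121 pairs (x, y) ∈ F_11², evaluate f(x, y) mod 11. Record the zeros.
  x = 0: [0↦3, 1↦1, 2↦5, 3↦3, 4↦5, 5↦10, 6↦6, 7↦3, 8↦0, 9↦7, 10↦1]  zeros at y ∈ {8}
  x = 1: [0↦1, 1↦9, 2↦3, 3↦4, 4↦0, 5↦1, 6↦6, 7↦3, 8↦2, 9↦2, 10↦2]  zeros at y ∈ {4}
  x = 2: [0↦0, 1↦7, 2↦2, 3↦6, 4↦7, 5↦4, 6↦7, 7↦4, 8↦5, 9↦9, 10↦4]  zeros at y ∈ {0}
  x = 3: [0↦5, 1↦0, 2↦7, 3↦3, 4↦9, 5↦2, 6↦3, 7↦0, 8↦3, 9↦0, 10↦1]  zeros at y ∈ {1, 7, 9}
  x = 4: [0↦10, 1↦4, 2↦1, 3↦0, 4↦0, 5↦0, 6↦10, 7↦7, 8↦1, 9↦2, 10↦9]  zeros at y ∈ {3, 4, 5}
  x = 5: [0↦9, 1↦2, 2↦0, 3↦2, 4↦7, 5↦3, 6↦0, 7↦8, 8↦4, 9↦9, 10↦0]  zeros at y ∈ {2, 6, 10}
  x = 6: [0↦7, 1↦10, 2↦9, 3↦3, 4↦2, 5↦5, 6↦0, 7↦8, 8↦6, 9↦4, 10↦1]  zeros at y ∈ {6}
  x = 7: [0↦9, 1↦0, 2↦0, 3↦8, 4↦1, 5↦0, 6↦4, 7↦1, 8↦1, 9↦3, 10↦6]  zeros at y ∈ {1, 2, 5}
  x = 8: [0↦9, 1↦10, 2↦0, 3↦0, 4↦9, 5↦4, 6↦6, 7↦3, 8↦5, 9↦0, 10↦9]  zeros at y ∈ {2, 3, 9}
  x = 9: [0↦1, 1↦1, 2↦3, 3↦6, 4↦9, 5↦0, 6↦0, 7↦8, 8↦1, 9↦0, 10↦4]  zeros at y ∈ {5, 6, 9}
  x = 10: [0↦1, 1↦0, 2↦3, 3↦9, 4↦6, 5↦4, 6↦2, 7↦10, 8↦5, 9↦8, 10↦7]  zeros at y ∈ {1}
Collecting zeros: affine points = {(0, 8), (1, 4), (2, 0), (3, 1), (3, 7), (3, 9), (4, 3), (4, 4), (4, 5), (5, 2), (5, 6), (5, 10), (6, 6), (7, 1), (7, 2), (7, 5), (8, 2), (8, 3), (8, 9), (9, 5), (9, 6), (9, 9), (10, 1)}.
Total count |C(F_11)_aff| = 23.


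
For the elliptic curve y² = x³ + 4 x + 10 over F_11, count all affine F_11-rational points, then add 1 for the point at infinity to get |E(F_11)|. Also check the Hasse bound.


Affine points = {(1, 2), (1, 9), (2, 2), (2, 9), (3, 4), (3, 7), (5, 1), (5, 10), (8, 2), (8, 9), (9, 4), (9, 7), (10, 4), (10, 7)}; affine count = 14; |E(F_11)| = 15.

Discriminant check: Δ ∝ 4a³ + 27b² = 4·4³ + 27·10² = 4·64 + 27·100 ≡ 8 (mod 11). Nonzero ⇒ E is nonsingular.
For each x ∈ F_11, compute rhs = x³ + 4·x + 10 mod 11, then count y ∈ F_11 with y² ≡ rhs.
  x = 0: rhs = 10, matching y values: none (0 points).
  x = 1: rhs = 4, matching y values: 2, 9 (2 points).
  x = 2: rhs = 4, matching y values: 2, 9 (2 points).
  x = 3: rhs = 5, matching y values: 4, 7 (2 points).
  x = 4: rhs = 2, matching y values: none (0 points).
  x = 5: rhs = 1, matching y values: 1, 10 (2 points).
  x = 6: rhs = 8, matching y values: none (0 points).
  x = 7: rhs = 7, matching y values: none (0 points).
  x = 8: rhs = 4, matching y values: 2, 9 (2 points).
  x = 9: rhs = 5, matching y values: 4, 7 (2 points).
  x = 10: rhs = 5, matching y values: 4, 7 (2 points).
Total affine count: 14.
Full point count |E(F_11)| = 14 + 1 = 15.
Hasse bound: |15 − (11+1)| = |3| = 3 ≤ 2√11 ≈ 6.6332 ✓.


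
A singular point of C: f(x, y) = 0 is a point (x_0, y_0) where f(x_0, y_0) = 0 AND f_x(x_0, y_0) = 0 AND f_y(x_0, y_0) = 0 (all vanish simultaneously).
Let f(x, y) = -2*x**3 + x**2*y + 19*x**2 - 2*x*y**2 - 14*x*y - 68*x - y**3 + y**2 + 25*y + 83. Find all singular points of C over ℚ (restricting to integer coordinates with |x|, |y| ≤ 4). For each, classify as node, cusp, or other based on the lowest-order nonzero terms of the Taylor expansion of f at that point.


Singular points: {(3, -2)}; classification: node.

Compute partial derivatives:
  f_x = -6*x**2 + 2*x*y + 38*x - 2*y**2 - 14*y - 68.
  f_y = x**2 - 4*x*y - 14*x - 3*y**2 + 2*y + 25.
Scan x_0 ∈ {−4, ..., 4}. For each x_0, f_y(x_0, y) is a polynomial in y; find its integer roots y ∈ {−4, ..., 4}, then test f_x and f at those candidates.
  x = -4: f_y(-4, y) = -3*y**2 + 18*y + 97; no integer root y with |y| ≤ 4.
  x = -3: f_y(-3, y) = -3*y**2 + 14*y + 76; no integer root y with |y| ≤ 4.
  x = -2: f_y(-2, y) = -3*y**2 + 10*y + 57; vanishes at y ∈ {-3}. (-2, -3): f_x = -132 ≠ 0.
  x = -1: f_y(-1, y) = -3*y**2 + 6*y + 40; no integer root y with |y| ≤ 4.
  x = 0: f_y(0, y) = -3*y**2 + 2*y + 25; no integer root y with |y| ≤ 4.
  x = 1: f_y(1, y) = -3*y**2 - 2*y + 12; no integer root y with |y| ≤ 4.
  x = 2: f_y(2, y) = -3*y**2 - 6*y + 1; no integer root y with |y| ≤ 4.
  x = 3: f_y(3, y) = -3*y**2 - 10*y - 8; vanishes at y ∈ {-2}. (3, -2): f_x = 0, f = 0 — SINGULAR.
  x = 4: f_y(4, y) = -3*y**2 - 14*y - 15; vanishes at y ∈ {-3}. (4, -3): f_x = -12 ≠ 0.
Only singular point on the grid: (3, -2).
Classify: substitute x = 3 + u, y = -2 + v and expand: f = -2*u**3 + u**2*v - u**2 - 2*u*v**2 - v**3 + v**2.
No constant or linear terms (consistent with a singular point). Quadratic part: -u**2 + v**2. Cubic part: -2*u**3 + u**2*v - 2*u*v**2 - v**3.
The quadratic part v**2 - u**2 = (v − u)(v + u) splits into two distinct linear factors, so there are two distinct tangent lines y − -2 = ±(x − 3) — this is a node (ordinary double point).
Classification: node.


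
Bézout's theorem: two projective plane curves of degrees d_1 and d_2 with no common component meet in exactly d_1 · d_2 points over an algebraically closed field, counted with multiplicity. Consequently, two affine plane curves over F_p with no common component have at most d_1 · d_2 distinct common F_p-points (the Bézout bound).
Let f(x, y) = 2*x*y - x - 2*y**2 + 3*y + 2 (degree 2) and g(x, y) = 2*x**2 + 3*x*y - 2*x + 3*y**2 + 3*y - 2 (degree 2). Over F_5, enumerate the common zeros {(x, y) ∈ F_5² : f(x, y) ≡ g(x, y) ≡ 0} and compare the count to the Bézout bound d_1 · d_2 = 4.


Common zeros: {(4, 4)}; count = 1; Bézout bound = 4.

deg(f) = 2, deg(g) = 2, so Bézout bound = 4.
Scan x ∈ F_5. For each x, list the y ∈ F_5 with f(x, y) ≡ 0 and those with g(x, y) ≡ 0 (mod 5); the common zeros in that column are the intersection.
  x = 0: f ≡ 0 at y ∈ {2}; g ≡ 0 at y ∈ ∅; common: ∅.
  x = 1: f ≡ 0 at y ∈ ∅; g ≡ 0 at y ∈ {4}; common: ∅.
  x = 2: f ≡ 0 at y ∈ {0, 1}; g ≡ 0 at y ∈ ∅; common: ∅.
  x = 3: f ≡ 0 at y ∈ ∅; g ≡ 0 at y ∈ {0, 1}; common: ∅.
  x = 4: f ≡ 0 at y ∈ {4}; g ≡ 0 at y ∈ {1, 4}; common: {4}.
Collecting: common zeros = {(4, 4)}, so the count is 1.
Comparison with the Bézout bound: 1 ≤ 4 = deg(f)·deg(g), as expected for curves with no common component (the affine F_5-count falls short of the bound because intersections may lie at infinity, over extension fields, or carry multiplicity).


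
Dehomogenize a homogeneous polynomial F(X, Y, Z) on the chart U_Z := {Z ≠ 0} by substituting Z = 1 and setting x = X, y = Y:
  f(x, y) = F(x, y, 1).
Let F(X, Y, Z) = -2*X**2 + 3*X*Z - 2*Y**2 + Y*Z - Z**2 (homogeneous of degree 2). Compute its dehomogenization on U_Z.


f(x, y) = -2*x**2 + 3*x - 2*y**2 + y - 1

On U_Z we set Z = 1. Each monomial c·X^i·Y^j·Z^k in F becomes c·x^i·y^j·1^k = c·x^i·y^j.
Substituting Z = 1: F(X, Y, 1) = -2*x**2 + 3*x - 2*y**2 + y - 1.
Note: deg(f) ≤ deg(F) = 2; strict inequality happens when F is divisible by Z (lost terms).


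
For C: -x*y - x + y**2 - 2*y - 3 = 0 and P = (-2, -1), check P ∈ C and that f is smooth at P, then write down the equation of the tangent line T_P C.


Tangent line at P: -2*y - 2 = 0.

Step 1: f(-2, -1) = 0, so P lies on C.
Step 2: partial derivatives
  f_x(x, y) = -y - 1, f_y(x, y) = -x + 2*y - 2.
  f_x(P) = 0, f_y(P) = -2 (gradient nonzero, so P is smooth).
Step 3: tangent line at P: 0·(x − -2) + -2·(y − -1) = 0.
Expanding: -2*y - 2 = 0.


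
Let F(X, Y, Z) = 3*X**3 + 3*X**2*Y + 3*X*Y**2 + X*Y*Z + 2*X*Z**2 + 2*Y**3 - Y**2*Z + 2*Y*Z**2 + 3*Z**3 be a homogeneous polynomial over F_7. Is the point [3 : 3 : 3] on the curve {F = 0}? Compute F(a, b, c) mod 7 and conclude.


F(3,3,3) ≡ 3 (mod 7); P is NOT on the curve.

Evaluate F(3, 3, 3) term-by-term (mod 7).
  3*X**3 ↦ 3·27·1·1 = 81
  3*X**2*Y ↦ 3·9·3·1 = 81
  3*X*Y**2 ↦ 3·3·9·1 = 81
  X*Y*Z ↦ 1·3·3·3 = 27
  2*X*Z**2 ↦ 2·3·1·9 = 54
  2*Y**3 ↦ 2·1·27·1 = 54
  -Y**2*Z ↦ -1·1·9·3 = -27
  2*Y*Z**2 ↦ 2·1·3·9 = 54
  3*Z**3 ↦ 3·1·1·27 = 81
Sum: F(3, 3, 3) = (81) + (81) + (81) + (27) + (54) + (54) + (-27) + (54) + (81) = 486.
Reducing mod 7: 486 ≡ 3 (mod 7).
Since F(a, b, c) ≡ 3 ≠ 0 (mod 7), P does NOT lie on the curve.


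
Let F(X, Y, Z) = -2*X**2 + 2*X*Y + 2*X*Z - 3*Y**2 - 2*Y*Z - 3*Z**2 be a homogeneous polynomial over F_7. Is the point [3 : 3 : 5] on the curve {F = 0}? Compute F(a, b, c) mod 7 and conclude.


F(3,3,5) ≡ 3 (mod 7); P is NOT on the curve.

Evaluate F(3, 3, 5) term-by-term (mod 7).
  -2*X**2 ↦ -2·9·1·1 = -18
  2*X*Y ↦ 2·3·3·1 = 18
  2*X*Z ↦ 2·3·1·5 = 30
  -3*Y**2 ↦ -3·1·9·1 = -27
  -2*Y*Z ↦ -2·1·3·5 = -30
  -3*Z**2 ↦ -3·1·1·25 = -75
Sum: F(3, 3, 5) = (-18) + (18) + (30) + (-27) + (-30) + (-75) = -102.
Reducing mod 7: -102 ≡ 3 (mod 7).
Since F(a, b, c) ≡ 3 ≠ 0 (mod 7), P does NOT lie on the curve.


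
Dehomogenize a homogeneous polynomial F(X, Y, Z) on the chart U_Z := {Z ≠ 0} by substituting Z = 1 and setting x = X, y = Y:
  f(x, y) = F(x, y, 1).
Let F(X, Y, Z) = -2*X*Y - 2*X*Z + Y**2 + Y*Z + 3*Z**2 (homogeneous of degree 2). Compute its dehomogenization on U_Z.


f(x, y) = -2*x*y - 2*x + y**2 + y + 3

On U_Z we set Z = 1. Each monomial c·X^i·Y^j·Z^k in F becomes c·x^i·y^j·1^k = c·x^i·y^j.
Substituting Z = 1: F(X, Y, 1) = -2*x*y - 2*x + y**2 + y + 3.
Note: deg(f) ≤ deg(F) = 2; strict inequality happens when F is divisible by Z (lost terms).


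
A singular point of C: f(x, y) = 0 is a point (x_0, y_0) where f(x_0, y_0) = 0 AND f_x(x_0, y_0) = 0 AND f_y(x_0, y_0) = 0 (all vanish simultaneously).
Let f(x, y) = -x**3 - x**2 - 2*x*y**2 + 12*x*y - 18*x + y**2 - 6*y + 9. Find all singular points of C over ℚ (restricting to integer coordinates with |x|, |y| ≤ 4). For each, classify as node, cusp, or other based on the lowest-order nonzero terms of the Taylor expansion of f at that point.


Singular points: {(0, 3)}; classification: node.

Compute partial derivatives:
  f_x = -3*x**2 - 2*x - 2*y**2 + 12*y - 18.
  f_y = -4*x*y + 12*x + 2*y - 6.
Scan x_0 ∈ {−4, ..., 4}. For each x_0, f_y(x_0, y) is a polynomial in y; find its integer roots y ∈ {−4, ..., 4}, then test f_x and f at those candidates.
  x = -4: f_y(-4, y) = 18*y - 54; vanishes at y ∈ {3}. (-4, 3): f_x = -40 ≠ 0.
  x = -3: f_y(-3, y) = 14*y - 42; vanishes at y ∈ {3}. (-3, 3): f_x = -21 ≠ 0.
  x = -2: f_y(-2, y) = 10*y - 30; vanishes at y ∈ {3}. (-2, 3): f_x = -8 ≠ 0.
  x = -1: f_y(-1, y) = 6*y - 18; vanishes at y ∈ {3}. (-1, 3): f_x = -1 ≠ 0.
  x = 0: f_y(0, y) = 2*y - 6; vanishes at y ∈ {3}. (0, 3): f_x = 0, f = 0 — SINGULAR.
  x = 1: f_y(1, y) = 6 - 2*y; vanishes at y ∈ {3}. (1, 3): f_x = -5 ≠ 0.
  x = 2: f_y(2, y) = 18 - 6*y; vanishes at y ∈ {3}. (2, 3): f_x = -16 ≠ 0.
  x = 3: f_y(3, y) = 30 - 10*y; vanishes at y ∈ {3}. (3, 3): f_x = -33 ≠ 0.
  x = 4: f_y(4, y) = 42 - 14*y; vanishes at y ∈ {3}. (4, 3): f_x = -56 ≠ 0.
Only singular point on the grid: (0, 3).
Classify: substitute x = 0 + u, y = 3 + v and expand: f = -u**3 - u**2 - 2*u*v**2 + v**2.
No constant or linear terms (consistent with a singular point). Quadratic part: -u**2 + v**2. Cubic part: -u**3 - 2*u*v**2.
The quadratic part v**2 - u**2 = (v − u)(v + u) splits into two distinct linear factors, so there are two distinct tangent lines y − 3 = ±(x − 0) — this is a node (ordinary double point).
Classification: node.


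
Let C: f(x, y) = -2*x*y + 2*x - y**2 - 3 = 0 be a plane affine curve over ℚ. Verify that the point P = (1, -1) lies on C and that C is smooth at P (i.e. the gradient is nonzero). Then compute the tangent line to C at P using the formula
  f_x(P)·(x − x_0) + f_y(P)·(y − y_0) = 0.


Tangent line at P: 4*x - 4 = 0.

Step 1: f(1, -1) = 0, so P lies on C.
Step 2: partial derivatives
  f_x(x, y) = 2 - 2*y, f_y(x, y) = -2*x - 2*y.
  f_x(P) = 4, f_y(P) = 0 (gradient nonzero, so P is smooth).
Step 3: tangent line at P: 4·(x − 1) + 0·(y − -1) = 0.
Expanding: 4*x - 4 = 0.


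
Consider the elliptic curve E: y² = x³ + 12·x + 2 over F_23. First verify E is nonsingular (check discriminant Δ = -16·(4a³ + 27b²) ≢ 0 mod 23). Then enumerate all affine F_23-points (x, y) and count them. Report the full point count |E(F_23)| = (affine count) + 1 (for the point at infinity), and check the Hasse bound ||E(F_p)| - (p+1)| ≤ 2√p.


Affine points = {(0, 5), (0, 18), (5, 7), (5, 16), (8, 9), (8, 14), (10, 8), (10, 15), (11, 4), (11, 19), (13, 3), (13, 20), (14, 4), (14, 19), (16, 9), (16, 14), (17, 6), (17, 17), (18, 1), (18, 22), (20, 10), (20, 13), (21, 4), (21, 19), (22, 9), (22, 14)}; affine count = 26; |E(F_23)| = 27.

Discriminant check: Δ ∝ 4a³ + 27b² = 4·12³ + 27·2² = 4·1728 + 27·4 ≡ 5 (mod 23). Nonzero ⇒ E is nonsingular.
For each x ∈ F_23, compute rhs = x³ + 12·x + 2 mod 23, then count y ∈ F_23 with y² ≡ rhs.
  x = 0: rhs = 2, matching y values: 5, 18 (2 points).
  x = 1: rhs = 15, matching y values: none (0 points).
  x = 2: rhs = 11, matching y values: none (0 points).
  x = 3: rhs = 19, matching y values: none (0 points).
  x = 4: rhs = 22, matching y values: none (0 points).
  x = 5: rhs = 3, matching y values: 7, 16 (2 points).
  x = 6: rhs = 14, matching y values: none (0 points).
  x = 7: rhs = 15, matching y values: none (0 points).
  x = 8: rhs = 12, matching y values: 9, 14 (2 points).
  x = 9: rhs = 11, matching y values: none (0 points).
  x = 10: rhs = 18, matching y values: 8, 15 (2 points).
  x = 11: rhs = 16, matching y values: 4, 19 (2 points).
  x = 12: rhs = 11, matching y values: none (0 points).
  x = 13: rhs = 9, matching y values: 3, 20 (2 points).
  x = 14: rhs = 16, matching y values: 4, 19 (2 points).
  x = 15: rhs = 15, matching y values: none (0 points).
  x = 16: rhs = 12, matching y values: 9, 14 (2 points).
  x = 17: rhs = 13, matching y values: 6, 17 (2 points).
  x = 18: rhs = 1, matching y values: 1, 22 (2 points).
  x = 19: rhs = 5, matching y values: none (0 points).
  x = 20: rhs = 8, matching y values: 10, 13 (2 points).
  x = 21: rhs = 16, matching y values: 4, 19 (2 points).
  x = 22: rhs = 12, matching y values: 9, 14 (2 points).
Total affine count: 26.
Full point count |E(F_23)| = 26 + 1 = 27.
Hasse bound: |27 − (23+1)| = |3| = 3 ≤ 2√23 ≈ 9.5917 ✓.


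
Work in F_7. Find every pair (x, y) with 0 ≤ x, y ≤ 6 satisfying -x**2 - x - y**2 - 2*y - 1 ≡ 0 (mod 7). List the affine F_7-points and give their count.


Affine F_7-points: {(0, 6), (2, 0), (2, 5), (3, 2), (3, 3), (4, 0), (4, 5), (6, 6)}; count = 8.

For each of the 49 pairs (x, y) ∈ F_7², evaluate f(x, y) mod 7. Record the zeros.
  x = 0: [0↦6, 1↦3, 2↦5, 3↦5, 4↦3, 5↦6, 6↦0]  zeros at y ∈ {6}
  x = 1: [0↦4, 1↦1, 2↦3, 3↦3, 4↦1, 5↦4, 6↦5]  zeros at y ∈ ∅
  x = 2: [0↦0, 1↦4, 2↦6, 3↦6, 4↦4, 5↦0, 6↦1]  zeros at y ∈ {0, 5}
  x = 3: [0↦1, 1↦5, 2↦0, 3↦0, 4↦5, 5↦1, 6↦2]  zeros at y ∈ {2, 3}
  x = 4: [0↦0, 1↦4, 2↦6, 3↦6, 4↦4, 5↦0, 6↦1]  zeros at y ∈ {0, 5}
  x = 5: [0↦4, 1↦1, 2↦3, 3↦3, 4↦1, 5↦4, 6↦5]  zeros at y ∈ ∅
  x = 6: [0↦6, 1↦3, 2↦5, 3↦5, 4↦3, 5↦6, 6↦0]  zeros at y ∈ {6}
Collecting zeros: affine points = {(0, 6), (2, 0), (2, 5), (3, 2), (3, 3), (4, 0), (4, 5), (6, 6)}.
Total count |C(F_7)_aff| = 8.


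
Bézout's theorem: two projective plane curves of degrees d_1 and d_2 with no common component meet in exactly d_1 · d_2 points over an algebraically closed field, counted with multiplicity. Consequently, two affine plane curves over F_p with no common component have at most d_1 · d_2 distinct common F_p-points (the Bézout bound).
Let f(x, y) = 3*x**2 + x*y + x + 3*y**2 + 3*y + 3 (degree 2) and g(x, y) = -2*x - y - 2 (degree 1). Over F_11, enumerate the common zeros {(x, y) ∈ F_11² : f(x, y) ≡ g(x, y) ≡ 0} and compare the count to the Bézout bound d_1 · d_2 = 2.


Common zeros: ∅; count = 0; Bézout bound = 2.

deg(f) = 2, deg(g) = 1, so Bézout bound = 2.
Scan x ∈ F_11. For each x, list the y ∈ F_11 with f(x, y) ≡ 0 and those with g(x, y) ≡ 0 (mod 11); the common zeros in that column are the intersection.
  x = 0: f ≡ 0 at y ∈ ∅; g ≡ 0 at y ∈ {9}; common: ∅.
  x = 1: f ≡ 0 at y ∈ {8, 9}; g ≡ 0 at y ∈ {7}; common: ∅.
  x = 2: f ≡ 0 at y ∈ ∅; g ≡ 0 at y ∈ {5}; common: ∅.
  x = 3: f ≡ 0 at y ∈ {0, 9}; g ≡ 0 at y ∈ {3}; common: ∅.
  x = 4: f ≡ 0 at y ∈ {0, 5}; g ≡ 0 at y ∈ {1}; common: ∅.
  x = 5: f ≡ 0 at y ∈ {5, 7}; g ≡ 0 at y ∈ {10}; common: ∅.
  x = 6: f ≡ 0 at y ∈ ∅; g ≡ 0 at y ∈ {8}; common: ∅.
  x = 7: f ≡ 0 at y ∈ {7, 8}; g ≡ 0 at y ∈ {6}; common: ∅.
  x = 8: f ≡ 0 at y ∈ ∅; g ≡ 0 at y ∈ {4}; common: ∅.
  x = 9: f ≡ 0 at y ∈ ∅; g ≡ 0 at y ∈ {2}; common: ∅.
  x = 10: f ≡ 0 at y ∈ ∅; g ≡ 0 at y ∈ {0}; common: ∅.
Collecting: common zeros = ∅, so the count is 0.
Comparison with the Bézout bound: 0 ≤ 2 = deg(f)·deg(g), as expected for curves with no common component (the affine F_11-count falls short of the bound because intersections may lie at infinity, over extension fields, or carry multiplicity).


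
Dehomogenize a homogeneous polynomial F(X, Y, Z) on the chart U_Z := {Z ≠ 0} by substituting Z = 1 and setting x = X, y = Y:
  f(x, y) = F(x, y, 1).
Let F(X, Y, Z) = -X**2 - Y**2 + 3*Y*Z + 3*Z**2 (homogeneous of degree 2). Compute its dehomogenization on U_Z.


f(x, y) = -x**2 - y**2 + 3*y + 3

On U_Z we set Z = 1. Each monomial c·X^i·Y^j·Z^k in F becomes c·x^i·y^j·1^k = c·x^i·y^j.
Substituting Z = 1: F(X, Y, 1) = -x**2 - y**2 + 3*y + 3.
Note: deg(f) ≤ deg(F) = 2; strict inequality happens when F is divisible by Z (lost terms).


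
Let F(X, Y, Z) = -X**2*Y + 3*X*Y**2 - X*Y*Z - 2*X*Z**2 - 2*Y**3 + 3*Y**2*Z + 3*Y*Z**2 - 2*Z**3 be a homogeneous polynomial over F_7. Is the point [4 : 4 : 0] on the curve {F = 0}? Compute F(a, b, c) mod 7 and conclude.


F(4,4,0) ≡ 0 (mod 7); P is on the curve.

Evaluate F(4, 4, 0) term-by-term (mod 7).
  -X**2*Y ↦ -1·16·4·1 = -64
  3*X*Y**2 ↦ 3·4·16·1 = 192
  -X*Y*Z ↦ -1·4·4·0 = 0
  -2*X*Z**2 ↦ -2·4·1·0 = 0
  -2*Y**3 ↦ -2·1·64·1 = -128
  3*Y**2*Z ↦ 3·1·16·0 = 0
  3*Y*Z**2 ↦ 3·1·4·0 = 0
  -2*Z**3 ↦ -2·1·1·0 = 0
Sum: F(4, 4, 0) = (-64) + (192) + (0) + (0) + (-128) + (0) + (0) + (0) = 0.
Reducing mod 7: 0 ≡ 0 (mod 7).
Since F(a, b, c) ≡ 0 (mod 7), P lies on the curve.


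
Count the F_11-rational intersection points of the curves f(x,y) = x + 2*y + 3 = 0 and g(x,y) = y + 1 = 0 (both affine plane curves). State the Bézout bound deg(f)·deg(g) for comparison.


Common zeros: {(10, 10)}; count = 1; Bézout bound = 1.

deg(f) = 1, deg(g) = 1, so Bézout bound = 1.
Scan x ∈ F_11. For each x, list the y ∈ F_11 with f(x, y) ≡ 0 and those with g(x, y) ≡ 0 (mod 11); the common zeros in that column are the intersection.
  x = 0: f ≡ 0 at y ∈ {4}; g ≡ 0 at y ∈ {10}; common: ∅.
  x = 1: f ≡ 0 at y ∈ {9}; g ≡ 0 at y ∈ {10}; common: ∅.
  x = 2: f ≡ 0 at y ∈ {3}; g ≡ 0 at y ∈ {10}; common: ∅.
  x = 3: f ≡ 0 at y ∈ {8}; g ≡ 0 at y ∈ {10}; common: ∅.
  x = 4: f ≡ 0 at y ∈ {2}; g ≡ 0 at y ∈ {10}; common: ∅.
  x = 5: f ≡ 0 at y ∈ {7}; g ≡ 0 at y ∈ {10}; common: ∅.
  x = 6: f ≡ 0 at y ∈ {1}; g ≡ 0 at y ∈ {10}; common: ∅.
  x = 7: f ≡ 0 at y ∈ {6}; g ≡ 0 at y ∈ {10}; common: ∅.
  x = 8: f ≡ 0 at y ∈ {0}; g ≡ 0 at y ∈ {10}; common: ∅.
  x = 9: f ≡ 0 at y ∈ {5}; g ≡ 0 at y ∈ {10}; common: ∅.
  x = 10: f ≡ 0 at y ∈ {10}; g ≡ 0 at y ∈ {10}; common: {10}.
Collecting: common zeros = {(10, 10)}, so the count is 1.
Comparison with the Bézout bound: 1 ≤ 1 = deg(f)·deg(g), as expected for curves with no common component (the bound is attained).


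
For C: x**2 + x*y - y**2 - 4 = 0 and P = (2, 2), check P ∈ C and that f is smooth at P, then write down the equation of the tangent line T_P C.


Tangent line at P: 6*x - 2*y - 8 = 0.

Step 1: f(2, 2) = 0, so P lies on C.
Step 2: partial derivatives
  f_x(x, y) = 2*x + y, f_y(x, y) = x - 2*y.
  f_x(P) = 6, f_y(P) = -2 (gradient nonzero, so P is smooth).
Step 3: tangent line at P: 6·(x − 2) + -2·(y − 2) = 0.
Expanding: 6*x - 2*y - 8 = 0.


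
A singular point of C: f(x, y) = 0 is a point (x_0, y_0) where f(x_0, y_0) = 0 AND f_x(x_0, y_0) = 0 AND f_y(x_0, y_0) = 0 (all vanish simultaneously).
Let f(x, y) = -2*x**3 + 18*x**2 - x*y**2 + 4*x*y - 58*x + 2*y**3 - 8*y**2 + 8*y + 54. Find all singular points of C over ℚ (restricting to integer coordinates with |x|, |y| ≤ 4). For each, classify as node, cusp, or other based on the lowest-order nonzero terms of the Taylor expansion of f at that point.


Singular points: {(3, 2)}; classification: cusp.

Compute partial derivatives:
  f_x = -6*x**2 + 36*x - y**2 + 4*y - 58.
  f_y = -2*x*y + 4*x + 6*y**2 - 16*y + 8.
Scan x_0 ∈ {−4, ..., 4}. For each x_0, f_y(x_0, y) is a polynomial in y; find its integer roots y ∈ {−4, ..., 4}, then test f_x and f at those candidates.
  x = -4: f_y(-4, y) = 6*y**2 - 8*y - 8; vanishes at y ∈ {2}. (-4, 2): f_x = -294 ≠ 0.
  x = -3: f_y(-3, y) = 6*y**2 - 10*y - 4; vanishes at y ∈ {2}. (-3, 2): f_x = -216 ≠ 0.
  x = -2: f_y(-2, y) = 6*y**2 - 12*y; vanishes at y ∈ {0, 2}. (-2, 0): f_x = -154 ≠ 0; (-2, 2): f_x = -150 ≠ 0.
  x = -1: f_y(-1, y) = 6*y**2 - 14*y + 4; vanishes at y ∈ {2}. (-1, 2): f_x = -96 ≠ 0.
  x = 0: f_y(0, y) = 6*y**2 - 16*y + 8; vanishes at y ∈ {2}. (0, 2): f_x = -54 ≠ 0.
  x = 1: f_y(1, y) = 6*y**2 - 18*y + 12; vanishes at y ∈ {1, 2}. (1, 1): f_x = -25 ≠ 0; (1, 2): f_x = -24 ≠ 0.
  x = 2: f_y(2, y) = 6*y**2 - 20*y + 16; vanishes at y ∈ {2}. (2, 2): f_x = -6 ≠ 0.
  x = 3: f_y(3, y) = 6*y**2 - 22*y + 20; vanishes at y ∈ {2}. (3, 2): f_x = 0, f = 0 — SINGULAR.
  x = 4: f_y(4, y) = 6*y**2 - 24*y + 24; vanishes at y ∈ {2}. (4, 2): f_x = -6 ≠ 0.
Only singular point on the grid: (3, 2).
Classify: substitute x = 3 + u, y = 2 + v and expand: f = -2*u**3 - u*v**2 + 2*v**3 + v**2.
No constant or linear terms (consistent with a singular point). Quadratic part: v**2. Cubic part: -2*u**3 - u*v**2 + 2*v**3.
The quadratic part v**2 is a perfect square, so there is a single (double) tangent line v = 0, i.e. y = 2. Restricting the cubic part to that line (v = 0) leaves -2*u**3 ≠ 0, so f is not divisible by v and the branch is v² ≈ 2*u**3 to lowest order — this is a cusp.
Classification: cusp.


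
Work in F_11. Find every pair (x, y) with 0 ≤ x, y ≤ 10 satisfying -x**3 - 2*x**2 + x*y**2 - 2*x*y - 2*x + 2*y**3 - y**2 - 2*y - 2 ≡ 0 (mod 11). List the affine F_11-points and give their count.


Affine F_11-points: {(2, 0), (2, 7), (2, 9), (4, 3), (4, 6), (5, 0), (7, 4), (9, 5)}; count = 8.

For each of the 121 pairs (x, y) ∈ F_11², evaluate f(x, y) mod 11. Record the zeros.
  x = 0: [0↦9, 1↦8, 2↦6, 3↦4, 4↦3, 5↦4, 6↦8, 7↦5, 8↦7, 9↦4, 10↦8]  zeros at y ∈ ∅
  x = 1: [0↦4, 1↦2, 2↦1, 3↦2, 4↦6, 5↦3, 6↦5, 7↦2, 8↦6, 9↦7, 10↦6]  zeros at y ∈ ∅
  x = 2: [0↦0, 1↦8, 2↦8, 3↦1, 4↦10, 5↦3, 6↦3, 7↦0, 8↦6, 9↦0, 10↦5]  zeros at y ∈ {0, 7, 9}
  x = 3: [0↦2, 1↦9, 2↦10, 3↦6, 4↦9, 5↦9, 6↦7, 7↦4, 8↦1, 9↦10, 10↦10]  zeros at y ∈ ∅
  x = 4: [0↦4, 1↦10, 2↦1, 3↦0, 4↦8, 5↦4, 6↦0, 7↦8, 8↦7, 9↦9, 10↦4]  zeros at y ∈ {3, 6}
  x = 5: [0↦0, 1↦5, 2↦8, 3↦10, 4↦1, 5↦4, 6↦9, 7↦6, 8↦7, 9↦2, 10↦3]  zeros at y ∈ {0}
  x = 6: [0↦6, 1↦10, 2↦3, 3↦8, 4↦4, 5↦3, 6↦6, 7↦3, 8↦6, 9↦5, 10↦1]  zeros at y ∈ ∅
  x = 7: [0↦5, 1↦8, 2↦2, 3↦10, 4↦0, 5↦6, 6↦7, 7↦4, 8↦9, 9↦1, 10↦3]  zeros at y ∈ {4}
  x = 8: [0↦2, 1↦4, 2↦10, 3↦10, 4↦5, 5↦7, 6↦6, 7↦3, 8↦10, 9↦6, 10↦3]  zeros at y ∈ ∅
  x = 9: [0↦2, 1↦3, 2↦10, 3↦2, 4↦2, 5↦0, 6↦8, 7↦5, 8↦3, 9↦3, 10↦6]  zeros at y ∈ {5}
  x = 10: [0↦10, 1↦10, 2↦7, 3↦2, 4↦7, 5↦1, 6↦7, 7↦4, 8↦4, 9↦8, 10↦6]  zeros at y ∈ ∅
Collecting zeros: affine points = {(2, 0), (2, 7), (2, 9), (4, 3), (4, 6), (5, 0), (7, 4), (9, 5)}.
Total count |C(F_11)_aff| = 8.


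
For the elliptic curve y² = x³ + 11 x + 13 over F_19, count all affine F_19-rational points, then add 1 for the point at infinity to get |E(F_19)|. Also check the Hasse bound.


Affine points = {(1, 5), (1, 14), (2, 9), (2, 10), (3, 4), (3, 15), (4, 8), (4, 11), (8, 9), (8, 10), (9, 9), (9, 10), (12, 7), (12, 12), (13, 4), (13, 15), (14, 2), (14, 17), (15, 0), (18, 1), (18, 18)}; affine count = 21; |E(F_19)| = 22.

Discriminant check: Δ ∝ 4a³ + 27b² = 4·11³ + 27·13² = 4·1331 + 27·169 ≡ 7 (mod 19). Nonzero ⇒ E is nonsingular.
For each x ∈ F_19, compute rhs = x³ + 11·x + 13 mod 19, then count y ∈ F_19 with y² ≡ rhs.
  x = 0: rhs = 13, matching y values: none (0 points).
  x = 1: rhs = 6, matching y values: 5, 14 (2 points).
  x = 2: rhs = 5, matching y values: 9, 10 (2 points).
  x = 3: rhs = 16, matching y values: 4, 15 (2 points).
  x = 4: rhs = 7, matching y values: 8, 11 (2 points).
  x = 5: rhs = 3, matching y values: none (0 points).
  x = 6: rhs = 10, matching y values: none (0 points).
  x = 7: rhs = 15, matching y values: none (0 points).
  x = 8: rhs = 5, matching y values: 9, 10 (2 points).
  x = 9: rhs = 5, matching y values: 9, 10 (2 points).
  x = 10: rhs = 2, matching y values: none (0 points).
  x = 11: rhs = 2, matching y values: none (0 points).
  x = 12: rhs = 11, matching y values: 7, 12 (2 points).
  x = 13: rhs = 16, matching y values: 4, 15 (2 points).
  x = 14: rhs = 4, matching y values: 2, 17 (2 points).
  x = 15: rhs = 0, matching y values: 0 (1 points).
  x = 16: rhs = 10, matching y values: none (0 points).
  x = 17: rhs = 2, matching y values: none (0 points).
  x = 18: rhs = 1, matching y values: 1, 18 (2 points).
Total affine count: 21.
Full point count |E(F_19)| = 21 + 1 = 22.
Hasse bound: |22 − (19+1)| = |2| = 2 ≤ 2√19 ≈ 8.7178 ✓.


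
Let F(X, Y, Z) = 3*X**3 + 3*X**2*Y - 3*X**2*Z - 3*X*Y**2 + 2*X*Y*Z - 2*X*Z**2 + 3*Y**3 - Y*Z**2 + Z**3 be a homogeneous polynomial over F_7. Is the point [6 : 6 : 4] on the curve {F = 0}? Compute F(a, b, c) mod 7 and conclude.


F(6,6,4) ≡ 4 (mod 7); P is NOT on the curve.

Evaluate F(6, 6, 4) term-by-term (mod 7).
  3*X**3 ↦ 3·216·1·1 = 648
  3*X**2*Y ↦ 3·36·6·1 = 648
  -3*X**2*Z ↦ -3·36·1·4 = -432
  -3*X*Y**2 ↦ -3·6·36·1 = -648
  2*X*Y*Z ↦ 2·6·6·4 = 288
  -2*X*Z**2 ↦ -2·6·1·16 = -192
  3*Y**3 ↦ 3·1·216·1 = 648
  -Y*Z**2 ↦ -1·1·6·16 = -96
  Z**3 ↦ 1·1·1·64 = 64
Sum: F(6, 6, 4) = (648) + (648) + (-432) + (-648) + (288) + (-192) + (648) + (-96) + (64) = 928.
Reducing mod 7: 928 ≡ 4 (mod 7).
Since F(a, b, c) ≡ 4 ≠ 0 (mod 7), P does NOT lie on the curve.


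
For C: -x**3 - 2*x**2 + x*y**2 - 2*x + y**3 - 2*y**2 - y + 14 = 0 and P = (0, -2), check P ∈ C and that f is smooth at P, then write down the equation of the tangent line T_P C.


Tangent line at P: 2*x + 19*y + 38 = 0.

Step 1: f(0, -2) = 0, so P lies on C.
Step 2: partial derivatives
  f_x(x, y) = -3*x**2 - 4*x + y**2 - 2, f_y(x, y) = 2*x*y + 3*y**2 - 4*y - 1.
  f_x(P) = 2, f_y(P) = 19 (gradient nonzero, so P is smooth).
Step 3: tangent line at P: 2·(x − 0) + 19·(y − -2) = 0.
Expanding: 2*x + 19*y + 38 = 0.


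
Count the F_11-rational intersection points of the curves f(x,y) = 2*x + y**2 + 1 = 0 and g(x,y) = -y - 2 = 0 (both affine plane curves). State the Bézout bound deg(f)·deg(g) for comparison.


Common zeros: {(3, 9)}; count = 1; Bézout bound = 2.

deg(f) = 2, deg(g) = 1, so Bézout bound = 2.
Scan x ∈ F_11. For each x, list the y ∈ F_11 with f(x, y) ≡ 0 and those with g(x, y) ≡ 0 (mod 11); the common zeros in that column are the intersection.
  x = 0: f ≡ 0 at y ∈ ∅; g ≡ 0 at y ∈ {9}; common: ∅.
  x = 1: f ≡ 0 at y ∈ ∅; g ≡ 0 at y ∈ {9}; common: ∅.
  x = 2: f ≡ 0 at y ∈ ∅; g ≡ 0 at y ∈ {9}; common: ∅.
  x = 3: f ≡ 0 at y ∈ {2, 9}; g ≡ 0 at y ∈ {9}; common: {9}.
  x = 4: f ≡ 0 at y ∈ ∅; g ≡ 0 at y ∈ {9}; common: ∅.
  x = 5: f ≡ 0 at y ∈ {0}; g ≡ 0 at y ∈ {9}; common: ∅.
  x = 6: f ≡ 0 at y ∈ {3, 8}; g ≡ 0 at y ∈ {9}; common: ∅.
  x = 7: f ≡ 0 at y ∈ ∅; g ≡ 0 at y ∈ {9}; common: ∅.
  x = 8: f ≡ 0 at y ∈ {4, 7}; g ≡ 0 at y ∈ {9}; common: ∅.
  x = 9: f ≡ 0 at y ∈ {5, 6}; g ≡ 0 at y ∈ {9}; common: ∅.
  x = 10: f ≡ 0 at y ∈ {1, 10}; g ≡ 0 at y ∈ {9}; common: ∅.
Collecting: common zeros = {(3, 9)}, so the count is 1.
Comparison with the Bézout bound: 1 ≤ 2 = deg(f)·deg(g), as expected for curves with no common component (the affine F_11-count falls short of the bound because intersections may lie at infinity, over extension fields, or carry multiplicity).


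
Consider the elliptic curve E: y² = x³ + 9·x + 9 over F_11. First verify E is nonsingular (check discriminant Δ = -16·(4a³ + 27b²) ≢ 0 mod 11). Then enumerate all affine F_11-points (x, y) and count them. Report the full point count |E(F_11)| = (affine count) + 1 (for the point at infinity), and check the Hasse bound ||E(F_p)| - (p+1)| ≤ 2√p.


Affine points = {(0, 3), (0, 8), (5, 5), (5, 6), (6, 2), (6, 9), (9, 4), (9, 7)}; affine count = 8; |E(F_11)| = 9.

Discriminant check: Δ ∝ 4a³ + 27b² = 4·9³ + 27·9² = 4·729 + 27·81 ≡ 10 (mod 11). Nonzero ⇒ E is nonsingular.
For each x ∈ F_11, compute rhs = x³ + 9·x + 9 mod 11, then count y ∈ F_11 with y² ≡ rhs.
  x = 0: rhs = 9, matching y values: 3, 8 (2 points).
  x = 1: rhs = 8, matching y values: none (0 points).
  x = 2: rhs = 2, matching y values: none (0 points).
  x = 3: rhs = 8, matching y values: none (0 points).
  x = 4: rhs = 10, matching y values: none (0 points).
  x = 5: rhs = 3, matching y values: 5, 6 (2 points).
  x = 6: rhs = 4, matching y values: 2, 9 (2 points).
  x = 7: rhs = 8, matching y values: none (0 points).
  x = 8: rhs = 10, matching y values: none (0 points).
  x = 9: rhs = 5, matching y values: 4, 7 (2 points).
  x = 10: rhs = 10, matching y values: none (0 points).
Total affine count: 8.
Full point count |E(F_11)| = 8 + 1 = 9.
Hasse bound: |9 − (11+1)| = |-3| = 3 ≤ 2√11 ≈ 6.6332 ✓.
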